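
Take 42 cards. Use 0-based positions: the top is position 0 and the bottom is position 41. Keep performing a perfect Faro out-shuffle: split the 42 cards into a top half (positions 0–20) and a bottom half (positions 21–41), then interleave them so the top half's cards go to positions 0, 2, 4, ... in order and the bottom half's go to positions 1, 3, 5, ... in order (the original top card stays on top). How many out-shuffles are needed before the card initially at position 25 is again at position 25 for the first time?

Follow position 25 under repeated out-shuffles:
25 → 9 → 18 → 36 → 31 → 21 → 1 → 2 → 4 → 8 → 16 → 32 → 23 → 5 → 10 → 20 → 40 → 39 → 37 → 33 → 25
It first returns after 20 out-shuffles.

20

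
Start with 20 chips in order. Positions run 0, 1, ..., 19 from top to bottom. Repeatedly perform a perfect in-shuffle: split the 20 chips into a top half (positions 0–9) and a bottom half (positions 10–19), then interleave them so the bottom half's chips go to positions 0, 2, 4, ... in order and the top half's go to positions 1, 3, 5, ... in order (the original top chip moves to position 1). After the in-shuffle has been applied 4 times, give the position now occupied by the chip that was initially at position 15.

3

Track the chip's position through each in-shuffle:
15 → 10 → 0 → 1 → 3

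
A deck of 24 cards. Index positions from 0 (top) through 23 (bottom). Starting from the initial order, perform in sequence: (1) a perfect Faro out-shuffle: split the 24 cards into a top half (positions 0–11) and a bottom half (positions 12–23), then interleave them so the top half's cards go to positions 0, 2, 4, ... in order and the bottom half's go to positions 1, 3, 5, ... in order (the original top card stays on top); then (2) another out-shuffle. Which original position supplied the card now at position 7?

Undo the operations in reverse order, starting from position 7:
  undo op 2 (out-shuffle, from bottom half): 7 ← 15
  undo op 1 (out-shuffle, from bottom half): 15 ← 19
So the card at position 7 came from original position 19.

19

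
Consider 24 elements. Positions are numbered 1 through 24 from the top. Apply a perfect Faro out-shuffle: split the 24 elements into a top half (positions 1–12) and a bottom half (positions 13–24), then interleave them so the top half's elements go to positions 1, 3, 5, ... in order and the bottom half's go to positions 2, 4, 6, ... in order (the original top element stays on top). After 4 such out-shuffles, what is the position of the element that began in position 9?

Track the element's position through each out-shuffle:
9 → 17 → 10 → 19 → 14

14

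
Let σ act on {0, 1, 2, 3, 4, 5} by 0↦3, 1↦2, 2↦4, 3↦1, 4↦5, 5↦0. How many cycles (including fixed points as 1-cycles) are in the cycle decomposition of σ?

1

Cycle decomposition: (0 3 1 2 4 5).
1 cycle.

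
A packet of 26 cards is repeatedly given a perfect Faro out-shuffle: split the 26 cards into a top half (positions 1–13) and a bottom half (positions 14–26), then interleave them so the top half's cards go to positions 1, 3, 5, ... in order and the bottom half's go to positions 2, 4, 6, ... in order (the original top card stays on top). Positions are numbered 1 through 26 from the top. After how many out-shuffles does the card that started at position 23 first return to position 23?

Follow position 23 under repeated out-shuffles:
23 → 20 → 14 → 2 → 3 → 5 → 9 → 17 → 8 → 15 → 4 → 7 → 13 → 25 → 24 → 22 → 18 → 10 → 19 → 12 → 23
It first returns after 20 out-shuffles.

20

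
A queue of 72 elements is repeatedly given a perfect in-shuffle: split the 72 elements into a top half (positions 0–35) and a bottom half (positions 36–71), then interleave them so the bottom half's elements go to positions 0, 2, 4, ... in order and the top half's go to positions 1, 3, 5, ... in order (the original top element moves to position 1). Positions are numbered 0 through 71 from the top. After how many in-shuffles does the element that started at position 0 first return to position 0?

9

Follow position 0 under repeated in-shuffles:
0 → 1 → 3 → 7 → 15 → 31 → 63 → 54 → 36 → 0
It first returns after 9 in-shuffles.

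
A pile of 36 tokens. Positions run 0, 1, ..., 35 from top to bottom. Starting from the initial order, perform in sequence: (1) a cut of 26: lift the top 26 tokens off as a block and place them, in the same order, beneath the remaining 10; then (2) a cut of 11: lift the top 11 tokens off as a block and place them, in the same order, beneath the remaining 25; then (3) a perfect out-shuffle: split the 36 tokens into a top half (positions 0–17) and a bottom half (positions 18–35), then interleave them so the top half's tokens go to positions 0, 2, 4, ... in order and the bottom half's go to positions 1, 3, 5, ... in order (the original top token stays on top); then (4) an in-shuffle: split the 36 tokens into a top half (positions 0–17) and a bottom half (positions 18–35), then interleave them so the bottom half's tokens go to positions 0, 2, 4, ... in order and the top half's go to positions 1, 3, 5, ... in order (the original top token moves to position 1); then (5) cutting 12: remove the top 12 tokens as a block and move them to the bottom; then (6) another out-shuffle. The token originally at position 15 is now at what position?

Track the token from position 15 forward through each operation:
  after op 1 (cut 26): 15 → 25
  after op 2 (cut 11): 25 → 14
  after op 3 (out-shuffle): 14 → 28
  after op 4 (in-shuffle): 28 → 20
  after op 5 (cut 12): 20 → 8
  after op 6 (out-shuffle): 8 → 16

16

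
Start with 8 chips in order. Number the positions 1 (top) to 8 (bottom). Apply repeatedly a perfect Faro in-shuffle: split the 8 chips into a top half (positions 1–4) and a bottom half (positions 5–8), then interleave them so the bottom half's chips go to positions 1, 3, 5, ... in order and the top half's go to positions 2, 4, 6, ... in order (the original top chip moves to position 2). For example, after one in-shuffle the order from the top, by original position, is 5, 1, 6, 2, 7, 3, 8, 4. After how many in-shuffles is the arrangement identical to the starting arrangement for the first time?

The in-shuffle permutes the 8 positions with cycle lengths [2, 6].
Every chip is home exactly when every cycle has completed a whole number of laps, i.e. after lcm(2, 6) = 6 in-shuffles.

6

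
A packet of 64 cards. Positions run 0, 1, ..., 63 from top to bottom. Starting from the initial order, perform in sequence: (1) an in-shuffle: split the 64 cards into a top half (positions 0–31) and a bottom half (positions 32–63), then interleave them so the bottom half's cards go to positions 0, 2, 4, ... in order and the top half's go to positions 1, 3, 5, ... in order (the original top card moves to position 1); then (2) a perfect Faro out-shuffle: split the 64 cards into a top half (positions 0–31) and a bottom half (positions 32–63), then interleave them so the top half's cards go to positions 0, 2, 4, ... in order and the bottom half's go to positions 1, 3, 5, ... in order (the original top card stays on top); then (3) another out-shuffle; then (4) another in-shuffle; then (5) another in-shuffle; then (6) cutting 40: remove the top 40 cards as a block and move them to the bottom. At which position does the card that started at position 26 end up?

54

Track the card from position 26 forward through each operation:
  after op 1 (in-shuffle): 26 → 53
  after op 2 (out-shuffle): 53 → 43
  after op 3 (out-shuffle): 43 → 23
  after op 4 (in-shuffle): 23 → 47
  after op 5 (in-shuffle): 47 → 30
  after op 6 (cut 40): 30 → 54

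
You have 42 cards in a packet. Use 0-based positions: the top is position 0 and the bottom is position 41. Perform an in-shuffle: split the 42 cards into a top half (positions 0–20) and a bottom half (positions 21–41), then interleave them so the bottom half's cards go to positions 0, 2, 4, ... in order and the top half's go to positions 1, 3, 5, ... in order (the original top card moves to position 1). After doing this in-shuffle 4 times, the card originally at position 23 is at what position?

Track the card's position through each in-shuffle:
23 → 4 → 9 → 19 → 39

39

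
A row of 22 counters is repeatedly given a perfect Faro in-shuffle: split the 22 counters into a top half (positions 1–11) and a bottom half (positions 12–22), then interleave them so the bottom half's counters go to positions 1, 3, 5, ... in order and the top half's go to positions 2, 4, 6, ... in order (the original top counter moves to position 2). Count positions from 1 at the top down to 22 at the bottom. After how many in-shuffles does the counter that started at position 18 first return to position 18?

Follow position 18 under repeated in-shuffles:
18 → 13 → 3 → 6 → 12 → 1 → 2 → 4 → 8 → 16 → 9 → 18
It first returns after 11 in-shuffles.

11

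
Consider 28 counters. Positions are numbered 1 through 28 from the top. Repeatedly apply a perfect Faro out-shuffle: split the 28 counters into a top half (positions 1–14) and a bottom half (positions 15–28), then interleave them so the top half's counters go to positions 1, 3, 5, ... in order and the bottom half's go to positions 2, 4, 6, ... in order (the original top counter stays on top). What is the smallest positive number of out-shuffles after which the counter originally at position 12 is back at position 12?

Follow position 12 under repeated out-shuffles:
12 → 23 → 18 → 8 → 15 → 2 → 3 → 5 → 9 → 17 → 6 → 11 → 21 → 14 → 27 → 26 → 24 → 20 → 12
It first returns after 18 out-shuffles.

18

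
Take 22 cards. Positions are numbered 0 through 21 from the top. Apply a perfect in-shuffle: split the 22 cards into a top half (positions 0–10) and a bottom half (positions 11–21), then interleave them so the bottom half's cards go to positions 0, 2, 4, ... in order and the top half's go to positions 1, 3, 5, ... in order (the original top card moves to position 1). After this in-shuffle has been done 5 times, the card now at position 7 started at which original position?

5

Work backwards from position 7, undoing one in-shuffle at a time:
7 ← 3 ← 1 ← 0 ← 11 ← 5
So the card now at position 7 started at position 5.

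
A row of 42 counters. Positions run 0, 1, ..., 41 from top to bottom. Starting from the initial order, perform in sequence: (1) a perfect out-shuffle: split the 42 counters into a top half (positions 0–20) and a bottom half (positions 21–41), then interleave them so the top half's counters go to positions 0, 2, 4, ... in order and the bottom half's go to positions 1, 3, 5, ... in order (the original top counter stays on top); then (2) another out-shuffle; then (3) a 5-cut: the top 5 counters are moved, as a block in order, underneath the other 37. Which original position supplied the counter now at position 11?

4

Undo the operations in reverse order, starting from position 11:
  undo op 3 (cut 5): 11 ← 16
  undo op 2 (out-shuffle, from top half): 16 ← 8
  undo op 1 (out-shuffle, from top half): 8 ← 4
So the counter at position 11 came from original position 4.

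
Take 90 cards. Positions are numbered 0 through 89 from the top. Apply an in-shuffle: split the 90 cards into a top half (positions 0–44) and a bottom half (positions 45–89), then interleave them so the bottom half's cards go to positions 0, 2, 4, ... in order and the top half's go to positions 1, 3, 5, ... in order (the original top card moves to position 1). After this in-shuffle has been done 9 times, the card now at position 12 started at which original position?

Work backwards from position 12, undoing one in-shuffle at a time:
12 ← 51 ← 25 ← 12 ← 51 ← 25 ← 12 ← 51 ← 25 ← 12
So the card now at position 12 started at position 12.

12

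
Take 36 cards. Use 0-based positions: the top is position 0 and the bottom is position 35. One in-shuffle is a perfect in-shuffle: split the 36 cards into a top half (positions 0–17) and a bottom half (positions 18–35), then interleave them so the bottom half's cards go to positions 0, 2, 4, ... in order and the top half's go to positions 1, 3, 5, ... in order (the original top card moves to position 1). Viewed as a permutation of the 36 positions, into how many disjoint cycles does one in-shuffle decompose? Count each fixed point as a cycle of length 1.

1

Trace each unvisited position around until it returns:
(0 1 3 7 15 31 ... len 36)
1 cycle in total.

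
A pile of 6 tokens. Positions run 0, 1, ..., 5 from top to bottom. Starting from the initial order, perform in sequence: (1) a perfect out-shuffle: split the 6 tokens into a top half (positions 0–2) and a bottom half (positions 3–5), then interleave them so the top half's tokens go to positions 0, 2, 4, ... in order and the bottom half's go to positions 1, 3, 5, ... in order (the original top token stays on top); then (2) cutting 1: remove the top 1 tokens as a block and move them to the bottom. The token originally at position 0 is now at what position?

Track the token from position 0 forward through each operation:
  after op 1 (out-shuffle): 0 → 0
  after op 2 (cut 1): 0 → 5

5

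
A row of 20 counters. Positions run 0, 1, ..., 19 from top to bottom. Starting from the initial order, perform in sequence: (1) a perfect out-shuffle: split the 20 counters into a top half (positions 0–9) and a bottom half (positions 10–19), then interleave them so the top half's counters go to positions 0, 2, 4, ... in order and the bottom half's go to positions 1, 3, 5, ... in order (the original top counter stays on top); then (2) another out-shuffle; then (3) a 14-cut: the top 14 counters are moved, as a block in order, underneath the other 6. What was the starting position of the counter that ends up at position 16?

12

Undo the operations in reverse order, starting from position 16:
  undo op 3 (cut 14): 16 ← 10
  undo op 2 (out-shuffle, from top half): 10 ← 5
  undo op 1 (out-shuffle, from bottom half): 5 ← 12
So the counter at position 16 came from original position 12.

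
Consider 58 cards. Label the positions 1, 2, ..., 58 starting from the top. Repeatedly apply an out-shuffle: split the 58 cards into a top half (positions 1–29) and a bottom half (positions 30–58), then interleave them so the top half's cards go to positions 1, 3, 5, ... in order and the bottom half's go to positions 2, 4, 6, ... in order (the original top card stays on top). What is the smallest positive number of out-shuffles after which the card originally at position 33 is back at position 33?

Follow position 33 under repeated out-shuffles:
33 → 8 → 15 → 29 → 57 → 56 → 54 → 50 → 42 → 26 → 51 → 44 → 30 → 2 → 3 → 5 → 9 → 17 → 33
It first returns after 18 out-shuffles.

18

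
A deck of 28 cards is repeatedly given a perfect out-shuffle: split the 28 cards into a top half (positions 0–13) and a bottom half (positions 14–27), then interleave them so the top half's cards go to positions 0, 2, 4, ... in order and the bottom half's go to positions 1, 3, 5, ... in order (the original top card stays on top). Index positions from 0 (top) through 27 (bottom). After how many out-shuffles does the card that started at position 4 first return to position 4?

Follow position 4 under repeated out-shuffles:
4 → 8 → 16 → 5 → 10 → 20 → 13 → 26 → 25 → 23 → 19 → 11 → 22 → 17 → 7 → 14 → 1 → 2 → 4
It first returns after 18 out-shuffles.

18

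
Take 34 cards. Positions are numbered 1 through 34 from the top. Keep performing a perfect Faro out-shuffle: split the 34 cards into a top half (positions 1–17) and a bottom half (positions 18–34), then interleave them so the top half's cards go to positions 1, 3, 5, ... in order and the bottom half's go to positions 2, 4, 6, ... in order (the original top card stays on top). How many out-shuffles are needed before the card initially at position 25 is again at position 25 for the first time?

10

Follow position 25 under repeated out-shuffles:
25 → 16 → 31 → 28 → 22 → 10 → 19 → 4 → 7 → 13 → 25
It first returns after 10 out-shuffles.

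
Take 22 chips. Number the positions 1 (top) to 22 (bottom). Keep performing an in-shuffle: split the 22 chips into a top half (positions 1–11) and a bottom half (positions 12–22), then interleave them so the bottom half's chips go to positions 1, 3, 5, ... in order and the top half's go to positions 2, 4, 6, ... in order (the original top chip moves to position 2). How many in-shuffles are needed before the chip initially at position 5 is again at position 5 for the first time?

11

Follow position 5 under repeated in-shuffles:
5 → 10 → 20 → 17 → 11 → 22 → 21 → 19 → 15 → 7 → 14 → 5
It first returns after 11 in-shuffles.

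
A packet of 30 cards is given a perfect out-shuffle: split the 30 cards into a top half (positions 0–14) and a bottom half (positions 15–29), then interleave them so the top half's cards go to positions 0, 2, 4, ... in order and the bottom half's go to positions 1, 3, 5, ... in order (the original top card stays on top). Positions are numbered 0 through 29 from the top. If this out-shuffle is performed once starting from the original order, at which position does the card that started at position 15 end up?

Track the card's position through each out-shuffle:
15 → 1

1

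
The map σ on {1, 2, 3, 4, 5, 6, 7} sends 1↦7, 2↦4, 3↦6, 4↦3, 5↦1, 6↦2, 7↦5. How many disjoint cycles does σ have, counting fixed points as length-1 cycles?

Cycle decomposition: (1 7 5) (2 4 3 6).
2 cycles.

2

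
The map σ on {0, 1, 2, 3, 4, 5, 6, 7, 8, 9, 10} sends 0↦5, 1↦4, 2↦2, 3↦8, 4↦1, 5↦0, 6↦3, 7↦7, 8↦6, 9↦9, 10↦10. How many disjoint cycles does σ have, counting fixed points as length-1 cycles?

Cycle decomposition: (0 5) (1 4) (2) (3 8 6) (7) (9) (10).
7 cycles.

7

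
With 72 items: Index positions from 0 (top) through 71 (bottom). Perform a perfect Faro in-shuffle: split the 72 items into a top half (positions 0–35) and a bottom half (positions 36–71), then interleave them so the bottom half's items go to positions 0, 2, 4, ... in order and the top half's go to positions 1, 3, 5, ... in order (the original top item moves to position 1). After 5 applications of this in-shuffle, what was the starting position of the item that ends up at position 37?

Work backwards from position 37, undoing one in-shuffle at a time:
37 ← 18 ← 45 ← 22 ← 47 ← 23
So the item now at position 37 started at position 23.

23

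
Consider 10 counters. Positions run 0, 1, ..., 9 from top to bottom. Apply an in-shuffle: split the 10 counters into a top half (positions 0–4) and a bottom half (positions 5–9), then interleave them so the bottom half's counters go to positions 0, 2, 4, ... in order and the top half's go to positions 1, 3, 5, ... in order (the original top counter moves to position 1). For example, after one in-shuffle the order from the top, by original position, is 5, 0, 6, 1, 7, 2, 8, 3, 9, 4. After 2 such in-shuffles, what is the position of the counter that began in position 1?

7

Track the counter's position through each in-shuffle:
1 → 3 → 7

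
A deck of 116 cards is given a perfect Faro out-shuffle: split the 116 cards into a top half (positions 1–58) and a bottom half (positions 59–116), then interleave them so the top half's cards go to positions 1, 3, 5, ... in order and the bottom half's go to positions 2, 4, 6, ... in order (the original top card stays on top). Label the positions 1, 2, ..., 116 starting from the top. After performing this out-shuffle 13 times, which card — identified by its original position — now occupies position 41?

Work backwards from position 41, undoing one out-shuffle at a time:
41 ← 21 ← 11 ← 6 ← 61 ← ... ← 11 (13 steps).
So the card now at position 41 started at position 11.

11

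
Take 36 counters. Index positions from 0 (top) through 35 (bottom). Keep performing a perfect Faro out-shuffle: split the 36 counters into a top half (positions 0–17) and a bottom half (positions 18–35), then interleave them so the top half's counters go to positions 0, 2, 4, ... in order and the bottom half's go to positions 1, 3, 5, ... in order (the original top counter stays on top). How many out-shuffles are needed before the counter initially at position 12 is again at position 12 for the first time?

12

Follow position 12 under repeated out-shuffles:
12 → 24 → 13 → 26 → 17 → 34 → 33 → 31 → 27 → 19 → 3 → 6 → 12
It first returns after 12 out-shuffles.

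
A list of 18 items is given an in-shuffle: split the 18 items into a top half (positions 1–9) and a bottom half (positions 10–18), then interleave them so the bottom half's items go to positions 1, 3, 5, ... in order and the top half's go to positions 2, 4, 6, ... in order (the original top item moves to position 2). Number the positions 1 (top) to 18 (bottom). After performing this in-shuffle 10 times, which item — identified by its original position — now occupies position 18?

10

Work backwards from position 18, undoing one in-shuffle at a time:
18 ← 9 ← 14 ← 7 ← 13 ← 16 ← 8 ← 4 ← 2 ← 1 ← 10
So the item now at position 18 started at position 10.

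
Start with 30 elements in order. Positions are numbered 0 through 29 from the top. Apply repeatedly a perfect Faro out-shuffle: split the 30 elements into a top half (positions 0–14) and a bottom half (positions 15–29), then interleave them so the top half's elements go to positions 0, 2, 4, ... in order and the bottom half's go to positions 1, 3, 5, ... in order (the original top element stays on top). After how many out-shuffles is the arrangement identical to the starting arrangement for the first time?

28

The out-shuffle permutes the 30 positions with cycle lengths [1, 1, 28].
Every element is home exactly when every cycle has completed a whole number of laps, i.e. after lcm(1, 28) = 28 out-shuffles.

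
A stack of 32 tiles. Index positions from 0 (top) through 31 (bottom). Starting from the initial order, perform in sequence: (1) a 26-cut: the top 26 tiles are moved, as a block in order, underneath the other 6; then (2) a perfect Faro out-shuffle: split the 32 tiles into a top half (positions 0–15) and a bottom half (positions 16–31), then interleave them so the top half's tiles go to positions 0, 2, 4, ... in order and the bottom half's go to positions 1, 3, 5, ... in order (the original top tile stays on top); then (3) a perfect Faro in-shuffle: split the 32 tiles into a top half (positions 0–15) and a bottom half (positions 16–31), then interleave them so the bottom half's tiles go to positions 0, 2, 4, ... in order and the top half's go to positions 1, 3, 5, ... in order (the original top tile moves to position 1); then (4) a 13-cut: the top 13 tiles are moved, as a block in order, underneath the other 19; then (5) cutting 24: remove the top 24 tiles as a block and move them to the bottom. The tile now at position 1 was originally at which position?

Undo the operations in reverse order, starting from position 1:
  undo op 5 (cut 24): 1 ← 25
  undo op 4 (cut 13): 25 ← 6
  undo op 3 (in-shuffle, from bottom half): 6 ← 19
  undo op 2 (out-shuffle, from bottom half): 19 ← 25
  undo op 1 (cut 26): 25 ← 19
So the tile at position 1 came from original position 19.

19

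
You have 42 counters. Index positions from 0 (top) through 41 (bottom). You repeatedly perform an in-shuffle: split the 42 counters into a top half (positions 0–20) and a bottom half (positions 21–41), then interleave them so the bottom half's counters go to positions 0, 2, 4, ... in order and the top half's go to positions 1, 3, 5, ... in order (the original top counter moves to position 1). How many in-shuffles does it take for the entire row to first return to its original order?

14

The in-shuffle permutes the 42 positions with cycle lengths [14, 14, 14].
Every counter is home exactly when every cycle has completed a whole number of laps, i.e. after lcm(14) = 14 in-shuffles.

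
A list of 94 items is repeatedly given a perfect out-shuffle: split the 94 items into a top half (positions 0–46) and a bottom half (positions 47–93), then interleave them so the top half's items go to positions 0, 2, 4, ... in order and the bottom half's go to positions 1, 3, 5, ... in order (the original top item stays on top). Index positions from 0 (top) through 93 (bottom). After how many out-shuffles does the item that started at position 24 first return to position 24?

5

Follow position 24 under repeated out-shuffles:
24 → 48 → 3 → 6 → 12 → 24
It first returns after 5 out-shuffles.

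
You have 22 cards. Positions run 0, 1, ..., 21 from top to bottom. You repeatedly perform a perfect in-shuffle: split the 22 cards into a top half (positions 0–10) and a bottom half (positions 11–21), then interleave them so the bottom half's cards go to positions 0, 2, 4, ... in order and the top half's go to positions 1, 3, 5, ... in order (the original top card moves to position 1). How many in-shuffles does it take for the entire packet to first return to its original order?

The in-shuffle permutes the 22 positions with cycle lengths [11, 11].
Every card is home exactly when every cycle has completed a whole number of laps, i.e. after lcm(11) = 11 in-shuffles.

11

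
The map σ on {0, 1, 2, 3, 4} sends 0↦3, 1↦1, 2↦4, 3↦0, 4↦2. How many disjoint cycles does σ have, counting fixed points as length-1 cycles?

3

Cycle decomposition: (0 3) (1) (2 4).
3 cycles.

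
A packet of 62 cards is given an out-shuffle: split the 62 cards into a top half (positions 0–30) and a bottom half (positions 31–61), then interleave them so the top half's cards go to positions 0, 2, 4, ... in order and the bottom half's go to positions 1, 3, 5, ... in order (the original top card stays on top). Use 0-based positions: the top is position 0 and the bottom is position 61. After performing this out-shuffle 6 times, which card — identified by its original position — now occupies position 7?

Work backwards from position 7, undoing one out-shuffle at a time:
7 ← 34 ← 17 ← 39 ← 50 ← 25 ← 43
So the card now at position 7 started at position 43.

43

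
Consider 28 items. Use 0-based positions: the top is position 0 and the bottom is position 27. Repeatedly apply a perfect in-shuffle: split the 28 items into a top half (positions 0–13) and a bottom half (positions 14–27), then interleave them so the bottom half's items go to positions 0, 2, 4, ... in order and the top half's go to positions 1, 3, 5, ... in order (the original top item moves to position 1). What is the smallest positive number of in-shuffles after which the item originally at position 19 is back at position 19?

28

Follow position 19 under repeated in-shuffles:
19 → 10 → 21 → 14 → 0 → 1 → 3 → 7 → ... → 19 (length 28)
It first returns after 28 in-shuffles.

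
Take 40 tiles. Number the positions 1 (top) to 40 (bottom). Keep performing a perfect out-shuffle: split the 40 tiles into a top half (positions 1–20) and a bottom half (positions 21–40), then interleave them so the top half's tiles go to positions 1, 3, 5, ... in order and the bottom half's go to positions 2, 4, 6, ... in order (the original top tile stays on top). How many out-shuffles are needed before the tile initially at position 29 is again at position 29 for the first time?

12

Follow position 29 under repeated out-shuffles:
29 → 18 → 35 → 30 → 20 → 39 → 38 → 36 → 32 → 24 → 8 → 15 → 29
It first returns after 12 out-shuffles.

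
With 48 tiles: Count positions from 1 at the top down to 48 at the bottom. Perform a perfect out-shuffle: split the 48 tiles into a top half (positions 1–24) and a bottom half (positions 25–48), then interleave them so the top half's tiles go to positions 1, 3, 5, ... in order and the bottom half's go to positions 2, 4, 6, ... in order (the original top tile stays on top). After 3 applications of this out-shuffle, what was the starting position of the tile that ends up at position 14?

Work backwards from position 14, undoing one out-shuffle at a time:
14 ← 31 ← 16 ← 32
So the tile now at position 14 started at position 32.

32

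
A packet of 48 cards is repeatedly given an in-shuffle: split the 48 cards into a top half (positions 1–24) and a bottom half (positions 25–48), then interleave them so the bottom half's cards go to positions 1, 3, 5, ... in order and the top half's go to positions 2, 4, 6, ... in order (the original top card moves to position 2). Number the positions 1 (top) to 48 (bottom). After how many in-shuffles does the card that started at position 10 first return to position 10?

21

Follow position 10 under repeated in-shuffles:
10 → 20 → 40 → 31 → 13 → 26 → 3 → 6 → ... → 10 (length 21)
It first returns after 21 in-shuffles.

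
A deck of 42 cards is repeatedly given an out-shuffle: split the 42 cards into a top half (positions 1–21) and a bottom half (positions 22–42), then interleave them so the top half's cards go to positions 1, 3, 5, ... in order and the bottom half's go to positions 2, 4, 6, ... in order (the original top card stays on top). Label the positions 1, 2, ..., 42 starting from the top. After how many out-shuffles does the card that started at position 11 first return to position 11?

20

Follow position 11 under repeated out-shuffles:
11 → 21 → 41 → 40 → 38 → 34 → 26 → 10 → 19 → 37 → 32 → 22 → 2 → 3 → 5 → 9 → 17 → 33 → 24 → 6 → 11
It first returns after 20 out-shuffles.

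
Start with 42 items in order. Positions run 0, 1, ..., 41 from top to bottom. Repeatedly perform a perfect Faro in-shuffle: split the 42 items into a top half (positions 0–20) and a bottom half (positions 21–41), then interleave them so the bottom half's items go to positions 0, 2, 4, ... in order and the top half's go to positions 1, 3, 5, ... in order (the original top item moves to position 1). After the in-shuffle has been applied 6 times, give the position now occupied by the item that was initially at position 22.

9

Track the item's position through each in-shuffle:
22 → 2 → 5 → 11 → 23 → 4 → 9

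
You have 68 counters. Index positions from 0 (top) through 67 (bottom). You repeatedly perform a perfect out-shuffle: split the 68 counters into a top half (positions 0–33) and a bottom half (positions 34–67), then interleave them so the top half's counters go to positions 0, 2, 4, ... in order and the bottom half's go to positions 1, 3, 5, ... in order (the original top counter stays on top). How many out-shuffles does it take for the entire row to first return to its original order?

66

The out-shuffle permutes the 68 positions with cycle lengths [1, 1, 66].
Every counter is home exactly when every cycle has completed a whole number of laps, i.e. after lcm(1, 66) = 66 out-shuffles.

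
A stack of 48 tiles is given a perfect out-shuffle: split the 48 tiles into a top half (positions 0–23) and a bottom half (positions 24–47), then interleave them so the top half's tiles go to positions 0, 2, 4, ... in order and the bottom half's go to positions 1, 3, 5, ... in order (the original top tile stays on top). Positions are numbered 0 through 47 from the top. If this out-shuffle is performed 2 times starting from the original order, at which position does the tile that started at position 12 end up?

1

Track the tile's position through each out-shuffle:
12 → 24 → 1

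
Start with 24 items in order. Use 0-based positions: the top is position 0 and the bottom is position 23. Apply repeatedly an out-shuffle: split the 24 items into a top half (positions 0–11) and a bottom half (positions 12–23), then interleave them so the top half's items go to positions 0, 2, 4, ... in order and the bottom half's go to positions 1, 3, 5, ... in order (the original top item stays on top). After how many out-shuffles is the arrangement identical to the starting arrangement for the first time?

11

The out-shuffle permutes the 24 positions with cycle lengths [1, 1, 11, 11].
Every item is home exactly when every cycle has completed a whole number of laps, i.e. after lcm(1, 11) = 11 out-shuffles.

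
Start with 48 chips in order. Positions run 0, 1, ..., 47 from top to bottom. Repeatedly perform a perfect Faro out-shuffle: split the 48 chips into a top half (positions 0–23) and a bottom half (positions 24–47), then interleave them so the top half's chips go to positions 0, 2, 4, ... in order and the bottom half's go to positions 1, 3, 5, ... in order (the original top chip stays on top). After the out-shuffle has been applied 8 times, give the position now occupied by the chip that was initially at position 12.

Track the chip's position through each out-shuffle:
12 → 24 → 1 → 2 → 4 → 8 → 16 → 32 → 17

17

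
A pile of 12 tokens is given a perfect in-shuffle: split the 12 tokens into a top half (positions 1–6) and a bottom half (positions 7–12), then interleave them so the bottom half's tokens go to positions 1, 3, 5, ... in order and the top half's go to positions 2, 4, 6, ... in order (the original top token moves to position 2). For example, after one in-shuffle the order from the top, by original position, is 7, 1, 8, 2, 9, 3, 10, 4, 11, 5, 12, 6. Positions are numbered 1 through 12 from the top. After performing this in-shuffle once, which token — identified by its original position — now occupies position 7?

Work backwards from position 7, undoing one in-shuffle at a time:
7 ← 10
So the token now at position 7 started at position 10.

10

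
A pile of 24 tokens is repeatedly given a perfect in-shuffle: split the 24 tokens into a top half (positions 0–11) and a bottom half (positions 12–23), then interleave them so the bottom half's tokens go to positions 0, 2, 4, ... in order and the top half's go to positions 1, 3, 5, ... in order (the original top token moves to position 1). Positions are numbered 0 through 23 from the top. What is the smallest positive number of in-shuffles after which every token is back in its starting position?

20

The in-shuffle permutes the 24 positions with cycle lengths [4, 20].
Every token is home exactly when every cycle has completed a whole number of laps, i.e. after lcm(4, 20) = 20 in-shuffles.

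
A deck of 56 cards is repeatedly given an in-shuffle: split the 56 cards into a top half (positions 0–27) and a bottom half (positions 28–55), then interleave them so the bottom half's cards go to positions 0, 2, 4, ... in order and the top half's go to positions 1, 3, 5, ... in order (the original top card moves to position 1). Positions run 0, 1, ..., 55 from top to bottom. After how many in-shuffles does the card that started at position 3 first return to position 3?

Follow position 3 under repeated in-shuffles:
3 → 7 → 15 → 31 → 6 → 13 → 27 → 55 → 54 → 52 → 48 → 40 → 24 → 49 → 42 → 28 → 0 → 1 → 3
It first returns after 18 in-shuffles.

18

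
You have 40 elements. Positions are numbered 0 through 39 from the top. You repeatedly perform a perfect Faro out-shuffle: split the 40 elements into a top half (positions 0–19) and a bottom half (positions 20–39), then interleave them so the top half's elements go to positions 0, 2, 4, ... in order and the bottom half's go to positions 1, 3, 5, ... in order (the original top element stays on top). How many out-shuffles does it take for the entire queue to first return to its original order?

12

The out-shuffle permutes the 40 positions with cycle lengths [1, 1, 2, 12, 12, 12].
Every element is home exactly when every cycle has completed a whole number of laps, i.e. after lcm(1, 2, 12) = 12 out-shuffles.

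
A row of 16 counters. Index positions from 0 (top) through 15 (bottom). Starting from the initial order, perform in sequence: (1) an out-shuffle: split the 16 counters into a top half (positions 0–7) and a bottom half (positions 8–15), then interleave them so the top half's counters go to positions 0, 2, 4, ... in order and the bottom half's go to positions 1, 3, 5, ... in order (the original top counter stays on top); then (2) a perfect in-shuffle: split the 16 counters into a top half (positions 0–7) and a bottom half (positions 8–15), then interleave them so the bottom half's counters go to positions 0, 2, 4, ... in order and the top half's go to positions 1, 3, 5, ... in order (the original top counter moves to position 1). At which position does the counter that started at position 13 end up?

Track the counter from position 13 forward through each operation:
  after op 1 (out-shuffle): 13 → 11
  after op 2 (in-shuffle): 11 → 6

6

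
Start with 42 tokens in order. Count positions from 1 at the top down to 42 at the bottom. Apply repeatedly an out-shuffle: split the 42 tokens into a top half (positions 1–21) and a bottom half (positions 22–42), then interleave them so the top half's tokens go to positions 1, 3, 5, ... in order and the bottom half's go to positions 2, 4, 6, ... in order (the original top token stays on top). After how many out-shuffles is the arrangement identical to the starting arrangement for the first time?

The out-shuffle permutes the 42 positions with cycle lengths [1, 1, 20, 20].
Every token is home exactly when every cycle has completed a whole number of laps, i.e. after lcm(1, 20) = 20 out-shuffles.

20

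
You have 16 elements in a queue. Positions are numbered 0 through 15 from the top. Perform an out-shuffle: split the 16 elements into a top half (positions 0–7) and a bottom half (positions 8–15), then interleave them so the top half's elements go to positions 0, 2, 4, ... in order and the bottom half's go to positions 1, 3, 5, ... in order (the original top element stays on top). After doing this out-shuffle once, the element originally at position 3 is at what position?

6

Track the element's position through each out-shuffle:
3 → 6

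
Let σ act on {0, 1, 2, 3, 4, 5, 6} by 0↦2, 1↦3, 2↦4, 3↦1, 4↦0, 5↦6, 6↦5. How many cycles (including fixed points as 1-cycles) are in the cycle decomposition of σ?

Cycle decomposition: (0 2 4) (1 3) (5 6).
3 cycles.

3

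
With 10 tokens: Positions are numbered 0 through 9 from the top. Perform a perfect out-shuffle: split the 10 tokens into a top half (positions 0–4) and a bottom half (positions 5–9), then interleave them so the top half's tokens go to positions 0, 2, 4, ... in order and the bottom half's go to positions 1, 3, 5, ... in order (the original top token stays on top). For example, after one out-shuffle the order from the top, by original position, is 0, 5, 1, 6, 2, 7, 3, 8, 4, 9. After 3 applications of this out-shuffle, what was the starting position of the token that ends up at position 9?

Work backwards from position 9, undoing one out-shuffle at a time:
9 ← 9 ← 9 ← 9
So the token now at position 9 started at position 9.

9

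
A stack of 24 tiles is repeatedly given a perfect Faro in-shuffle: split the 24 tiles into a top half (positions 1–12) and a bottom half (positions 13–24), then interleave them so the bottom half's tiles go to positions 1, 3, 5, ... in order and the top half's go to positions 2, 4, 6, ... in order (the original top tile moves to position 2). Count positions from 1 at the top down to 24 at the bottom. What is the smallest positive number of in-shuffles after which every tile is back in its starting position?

The in-shuffle permutes the 24 positions with cycle lengths [4, 20].
Every tile is home exactly when every cycle has completed a whole number of laps, i.e. after lcm(4, 20) = 20 in-shuffles.

20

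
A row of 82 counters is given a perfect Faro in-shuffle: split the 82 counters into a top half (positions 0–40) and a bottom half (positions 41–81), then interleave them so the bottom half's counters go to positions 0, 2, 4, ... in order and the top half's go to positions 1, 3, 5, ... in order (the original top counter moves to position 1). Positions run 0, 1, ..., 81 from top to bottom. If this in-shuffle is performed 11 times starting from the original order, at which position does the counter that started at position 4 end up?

30

Track the counter's position through each in-shuffle:
4 → 9 → 19 → 39 → 79 → 76 → 70 → 58 → 34 → 69 → 56 → 30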